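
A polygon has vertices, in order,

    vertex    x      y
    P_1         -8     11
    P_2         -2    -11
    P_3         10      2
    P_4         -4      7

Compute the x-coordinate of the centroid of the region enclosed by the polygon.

Apply the shoelace formula. First the cross-terms c_i = x_i·y_{i+1} − x_{i+1}·y_i:
  110, 106, 78, 12  ⇒  2A = 306, A = 153.
Then Σ (x_i + x_{i+1})·c_i = 72, so x̄ = 72 / (6·153) = 4/51.

4/51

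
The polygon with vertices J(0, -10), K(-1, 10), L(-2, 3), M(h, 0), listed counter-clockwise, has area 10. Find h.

-1

The doubled signed area Σ (x_i y_{i+1} − x_{i+1} y_i) is linear in h.
With h=0 it equals 7; the coefficient of h is -13 (from the two edges through M).
So -13·h + 7 = 2·10 = 20 ⇒ h = -1.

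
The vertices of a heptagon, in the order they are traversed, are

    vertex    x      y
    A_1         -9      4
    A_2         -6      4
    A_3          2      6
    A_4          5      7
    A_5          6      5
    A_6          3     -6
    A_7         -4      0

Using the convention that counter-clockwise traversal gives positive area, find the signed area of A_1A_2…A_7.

-90

Apply the shoelace (surveyor's) formula: 2A = Σ (x_i·y_{i+1} − x_{i+1}·y_i), indices taken mod 7.
Σ = (-12) + (-44) + (-16) + (-17) + (-51) + (-24) + (-16) = -180
Signed area = Σ/2 = -90 (negative ⇒ clockwise traversal).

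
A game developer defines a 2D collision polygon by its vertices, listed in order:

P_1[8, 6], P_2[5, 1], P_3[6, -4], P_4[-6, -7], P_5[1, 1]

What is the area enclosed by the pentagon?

57.5

Apply the shoelace (surveyor's) formula: 2A = Σ (x_i·y_{i+1} − x_{i+1}·y_i), indices taken mod 5.
Cross-terms: -22, -26, -66, 1, -2  ⇒  Σ = -115
Area = |Σ|/2 = 57.5.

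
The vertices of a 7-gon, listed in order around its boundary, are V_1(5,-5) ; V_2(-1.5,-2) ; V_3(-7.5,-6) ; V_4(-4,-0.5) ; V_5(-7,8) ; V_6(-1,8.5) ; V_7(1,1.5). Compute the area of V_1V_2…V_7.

Cross-terms: -17.5, -6, -20.25, -35.5, -51.5, -10, -12.5  ⇒  Σ = -153.25
Area = |Σ|/2 = 76.625.

76.625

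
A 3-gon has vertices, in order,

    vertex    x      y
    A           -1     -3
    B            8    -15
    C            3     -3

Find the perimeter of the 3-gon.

|AB| = √((9)² + (-12)²) = √225 = 15
|BC| = √((-5)² + (12)²) = √169 = 13
|CA| = √((-4)² + (0)²) = √16 = 4
Perimeter = 15 + 13 + 4 = 32.

32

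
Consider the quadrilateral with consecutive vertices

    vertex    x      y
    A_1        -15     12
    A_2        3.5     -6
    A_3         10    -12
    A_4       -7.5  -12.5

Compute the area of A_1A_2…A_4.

213.25

A_1→A_2: (-15)(-6) − (3.5)(12) = 48
A_2→A_3: (3.5)(-12) − (10)(-6) = 18
A_3→A_4: (10)(-12.5) − (-7.5)(-12) = -215
A_4→A_1: (-7.5)(12) − (-15)(-12.5) = -277.5
Σ = -426.5
Area = |Σ|/2 = 213.25.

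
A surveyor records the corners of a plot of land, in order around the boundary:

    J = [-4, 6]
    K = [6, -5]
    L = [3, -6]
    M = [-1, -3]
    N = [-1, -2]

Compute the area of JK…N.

Apply Gauss's area formula: 2A = Σ (x_i·y_{i+1} − x_{i+1}·y_i), indices taken mod 5.
Σ = (-16) + (-21) + (-15) + (-1) + (-14) = -67
Area = |Σ|/2 = 33.5.

33.5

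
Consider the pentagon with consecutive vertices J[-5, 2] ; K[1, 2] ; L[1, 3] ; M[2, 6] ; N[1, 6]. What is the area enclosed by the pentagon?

13.5

Apply Gauss's area formula: 2A = Σ (x_i·y_{i+1} − x_{i+1}·y_i), indices taken mod 5.
Σ = (-12) + (1) + (0) + (6) + (32) = 27
Area = |Σ|/2 = 13.5.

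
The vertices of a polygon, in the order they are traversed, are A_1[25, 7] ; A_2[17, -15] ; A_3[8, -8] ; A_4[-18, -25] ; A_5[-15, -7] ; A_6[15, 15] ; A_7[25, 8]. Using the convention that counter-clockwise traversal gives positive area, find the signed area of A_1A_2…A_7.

Apply the shoelace formula: 2A = Σ (x_i·y_{i+1} − x_{i+1}·y_i), indices taken mod 7.
A_1→A_2: (25)(-15) − (17)(7) = -494
A_2→A_3: (17)(-8) − (8)(-15) = -16
A_3→A_4: (8)(-25) − (-18)(-8) = -344
A_4→A_5: (-18)(-7) − (-15)(-25) = -249
A_5→A_6: (-15)(15) − (15)(-7) = -120
A_6→A_7: (15)(8) − (25)(15) = -255
A_7→A_1: (25)(7) − (25)(8) = -25
Σ = -1503
Signed area = Σ/2 = -751.5 (negative ⇒ clockwise traversal).

-751.5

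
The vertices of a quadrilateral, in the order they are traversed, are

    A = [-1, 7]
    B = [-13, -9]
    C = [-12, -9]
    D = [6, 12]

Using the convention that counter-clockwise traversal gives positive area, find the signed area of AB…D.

Apply the surveyor's formula: 2A = Σ (x_i·y_{i+1} − x_{i+1}·y_i), indices taken mod 4.
Σ = (100) + (9) + (-90) + (54) = 73
Signed area = Σ/2 = 36.5 (positive ⇒ counter-clockwise traversal).

36.5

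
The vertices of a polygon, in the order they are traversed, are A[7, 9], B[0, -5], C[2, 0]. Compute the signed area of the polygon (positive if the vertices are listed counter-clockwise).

-3.5

Σ = (-35) + (10) + (18) = -7
Signed area = Σ/2 = -3.5 (negative ⇒ clockwise traversal).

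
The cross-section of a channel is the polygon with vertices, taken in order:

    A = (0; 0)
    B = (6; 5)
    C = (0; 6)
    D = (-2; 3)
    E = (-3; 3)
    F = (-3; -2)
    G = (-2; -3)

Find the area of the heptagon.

Σ = (0) + (36) + (12) + (3) + (15) + (5) + (0) = 71
Area = |Σ|/2 = 35.5.

35.5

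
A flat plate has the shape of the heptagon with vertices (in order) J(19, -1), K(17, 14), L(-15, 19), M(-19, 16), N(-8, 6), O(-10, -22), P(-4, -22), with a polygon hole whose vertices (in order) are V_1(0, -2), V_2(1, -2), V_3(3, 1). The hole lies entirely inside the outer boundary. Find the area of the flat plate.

869

Outer boundary:
J→K: (19)(14) − (17)(-1) = 283
K→L: (17)(19) − (-15)(14) = 533
L→M: (-15)(16) − (-19)(19) = 121
M→N: (-19)(6) − (-8)(16) = 14
N→O: (-8)(-22) − (-10)(6) = 236
O→P: (-10)(-22) − (-4)(-22) = 132
P→J: (-4)(-1) − (19)(-22) = 422
Σ = 1741
Area = |Σ|/2 = 870.5.
Hole:
Σ = (2) + (7) + (-6) = 3
Area = |Σ|/2 = 1.5.
Net area = 870.5 − 1.5 = 869.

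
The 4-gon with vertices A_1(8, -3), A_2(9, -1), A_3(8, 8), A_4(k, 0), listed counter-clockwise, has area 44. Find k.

The doubled signed area Σ (x_i y_{i+1} − x_{i+1} y_i) is linear in k.
With k=0 it equals 99; the coefficient of k is -11 (from the two edges through A_4).
So -11·k + 99 = 2·44 = 88 ⇒ k = 1.

1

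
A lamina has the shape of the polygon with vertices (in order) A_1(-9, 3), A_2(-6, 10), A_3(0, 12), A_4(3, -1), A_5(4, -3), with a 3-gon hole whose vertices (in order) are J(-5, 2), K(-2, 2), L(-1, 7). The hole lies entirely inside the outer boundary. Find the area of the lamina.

92.5

Outer boundary:
Apply the surveyor's formula: 2A = Σ (x_i·y_{i+1} − x_{i+1}·y_i), indices taken mod 5.
Σ = (-72) + (-72) + (-36) + (-5) + (-15) = -200
Area = |Σ|/2 = 100.
Hole:
Σ = (-6) + (-12) + (33) = 15
Area = |Σ|/2 = 7.5.
Net area = 100 − 7.5 = 92.5.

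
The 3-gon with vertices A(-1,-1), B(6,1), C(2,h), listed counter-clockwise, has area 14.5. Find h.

4

The doubled signed area Σ (x_i y_{i+1} − x_{i+1} y_i) is linear in h.
With h=0 it equals 1; the coefficient of h is 7 (from the two edges through C).
So 7·h + 1 = 2·14.5 = 29 ⇒ h = 4.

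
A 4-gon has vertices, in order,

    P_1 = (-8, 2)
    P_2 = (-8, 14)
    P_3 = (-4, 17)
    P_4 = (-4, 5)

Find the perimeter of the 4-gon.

|P_1P_2| = √((0)² + (12)²) = √144 = 12
|P_2P_3| = √((4)² + (3)²) = √25 = 5
|P_3P_4| = √((0)² + (-12)²) = √144 = 12
|P_4P_1| = √((-4)² + (-3)²) = √25 = 5
Perimeter = 12 + 5 + 12 + 5 = 34.

34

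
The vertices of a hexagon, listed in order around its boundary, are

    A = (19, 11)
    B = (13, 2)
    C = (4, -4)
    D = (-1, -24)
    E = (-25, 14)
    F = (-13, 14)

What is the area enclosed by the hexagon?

728

Apply the shoelace formula: 2A = Σ (x_i·y_{i+1} − x_{i+1}·y_i), indices taken mod 6.
A→B: (19)(2) − (13)(11) = -105
B→C: (13)(-4) − (4)(2) = -60
C→D: (4)(-24) − (-1)(-4) = -100
D→E: (-1)(14) − (-25)(-24) = -614
E→F: (-25)(14) − (-13)(14) = -168
F→A: (-13)(11) − (19)(14) = -409
Σ = -1456
Area = |Σ|/2 = 728.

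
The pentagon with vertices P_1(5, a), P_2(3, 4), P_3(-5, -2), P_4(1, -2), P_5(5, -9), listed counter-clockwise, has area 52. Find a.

6

Write out the shoelace sum; only the two edges meeting at P_1 involve a:
2·Area = [(5·a − 5·(-9)) + (5·4 − 3·a)] + 27
       = 2·a + 92 = 104
⇒ a = 6.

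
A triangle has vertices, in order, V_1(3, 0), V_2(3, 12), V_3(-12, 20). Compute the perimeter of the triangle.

54

|V_1V_2| = √((0)² + (12)²) = √144 = 12
|V_2V_3| = √((-15)² + (8)²) = √289 = 17
|V_3V_1| = √((15)² + (-20)²) = √625 = 25
Perimeter = 12 + 17 + 25 = 54.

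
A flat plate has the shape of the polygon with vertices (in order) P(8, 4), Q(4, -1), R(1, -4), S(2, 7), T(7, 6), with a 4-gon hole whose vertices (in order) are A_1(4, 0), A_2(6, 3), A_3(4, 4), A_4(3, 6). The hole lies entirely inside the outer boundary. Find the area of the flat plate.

Outer boundary:
Apply the surveyor's formula: 2A = Σ (x_i·y_{i+1} − x_{i+1}·y_i), indices taken mod 5.
Cross-terms: -24, -15, 15, -37, -20  ⇒  Σ = -81
Area = |Σ|/2 = 40.5.
Hole:
Apply the surveyor's formula: 2A = Σ (x_i·y_{i+1} − x_{i+1}·y_i), indices taken mod 4.
Σ = (12) + (12) + (12) + (-24) = 12
Area = |Σ|/2 = 6.
Net area = 40.5 − 6 = 34.5.

34.5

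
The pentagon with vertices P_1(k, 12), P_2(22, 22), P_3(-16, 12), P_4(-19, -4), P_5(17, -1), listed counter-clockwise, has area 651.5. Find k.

Write out the shoelace sum; only the two edges meeting at P_1 involve k:
2·Area = [(17·12 − k·(-1)) + (k·22 − 22·12)] + 995
       = 23·k + 935 = 1303
⇒ k = 16.

16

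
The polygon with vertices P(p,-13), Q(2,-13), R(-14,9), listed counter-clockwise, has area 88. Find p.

Write out the shoelace sum; only the two edges meeting at P involve p:
2·Area = [((-14)·(-13) − p·9) + (p·(-13) − 2·(-13))] + -164
       = -22·p + 44 = 176
⇒ p = -6.

-6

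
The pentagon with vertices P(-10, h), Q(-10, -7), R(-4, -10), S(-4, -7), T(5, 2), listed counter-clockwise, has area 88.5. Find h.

0

The doubled signed area Σ (x_i y_{i+1} − x_{i+1} y_i) is linear in h.
With h=0 it equals 177; the coefficient of h is 15 (from the two edges through P).
So 15·h + 177 = 2·88.5 = 177 ⇒ h = 0.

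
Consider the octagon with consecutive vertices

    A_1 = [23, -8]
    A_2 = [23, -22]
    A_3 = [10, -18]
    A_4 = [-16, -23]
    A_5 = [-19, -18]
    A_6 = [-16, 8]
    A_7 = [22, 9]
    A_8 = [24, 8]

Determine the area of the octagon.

Σ = (-322) + (-194) + (-518) + (-149) + (-440) + (-320) + (-40) + (-376) = -2359
Area = |Σ|/2 = 1179.5.

1179.5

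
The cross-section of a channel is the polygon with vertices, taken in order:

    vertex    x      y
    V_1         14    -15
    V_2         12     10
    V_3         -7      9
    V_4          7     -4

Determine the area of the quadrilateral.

207

Apply the surveyor's formula: 2A = Σ (x_i·y_{i+1} − x_{i+1}·y_i), indices taken mod 4.
Σ = (320) + (178) + (-35) + (-49) = 414
Area = |Σ|/2 = 207.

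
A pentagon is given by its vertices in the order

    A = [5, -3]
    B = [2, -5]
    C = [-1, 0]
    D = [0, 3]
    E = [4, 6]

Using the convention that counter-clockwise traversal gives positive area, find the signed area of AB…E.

-40.5

Apply the shoelace formula: 2A = Σ (x_i·y_{i+1} − x_{i+1}·y_i), indices taken mod 5.
Σ = (-19) + (-5) + (-3) + (-12) + (-42) = -81
Signed area = Σ/2 = -40.5 (negative ⇒ clockwise traversal).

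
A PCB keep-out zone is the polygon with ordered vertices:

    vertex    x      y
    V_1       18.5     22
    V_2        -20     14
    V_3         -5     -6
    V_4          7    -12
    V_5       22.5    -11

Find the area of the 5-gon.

Apply the surveyor's formula: 2A = Σ (x_i·y_{i+1} − x_{i+1}·y_i), indices taken mod 5.
Σ = (699) + (190) + (102) + (193) + (698.5) = 1882.5
Area = |Σ|/2 = 941.25.

941.25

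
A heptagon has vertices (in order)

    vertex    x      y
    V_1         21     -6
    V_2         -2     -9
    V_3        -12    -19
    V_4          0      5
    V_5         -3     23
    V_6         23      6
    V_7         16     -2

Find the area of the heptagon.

Σ = (-201) + (-70) + (-60) + (15) + (-547) + (-142) + (-54) = -1059
Area = |Σ|/2 = 529.5.

529.5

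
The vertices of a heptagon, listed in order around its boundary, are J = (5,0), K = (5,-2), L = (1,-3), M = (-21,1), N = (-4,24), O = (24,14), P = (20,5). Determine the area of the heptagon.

701

Apply the surveyor's formula: 2A = Σ (x_i·y_{i+1} − x_{i+1}·y_i), indices taken mod 7.
J→K: (5)(-2) − (5)(0) = -10
K→L: (5)(-3) − (1)(-2) = -13
L→M: (1)(1) − (-21)(-3) = -62
M→N: (-21)(24) − (-4)(1) = -500
N→O: (-4)(14) − (24)(24) = -632
O→P: (24)(5) − (20)(14) = -160
P→J: (20)(0) − (5)(5) = -25
Σ = -1402
Area = |Σ|/2 = 701.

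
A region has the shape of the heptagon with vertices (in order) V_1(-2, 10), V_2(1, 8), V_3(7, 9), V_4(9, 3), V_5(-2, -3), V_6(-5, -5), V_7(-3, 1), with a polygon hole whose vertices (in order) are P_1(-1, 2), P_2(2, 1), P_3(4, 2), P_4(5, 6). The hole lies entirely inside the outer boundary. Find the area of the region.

Outer boundary:
Apply the shoelace (surveyor's) formula: 2A = Σ (x_i·y_{i+1} − x_{i+1}·y_i), indices taken mod 7.
Σ = (-26) + (-47) + (-60) + (-21) + (-5) + (-20) + (-28) = -207
Area = |Σ|/2 = 103.5.
Hole:
Σ = (-5) + (0) + (14) + (16) = 25
Area = |Σ|/2 = 12.5.
Net area = 103.5 − 12.5 = 91.

91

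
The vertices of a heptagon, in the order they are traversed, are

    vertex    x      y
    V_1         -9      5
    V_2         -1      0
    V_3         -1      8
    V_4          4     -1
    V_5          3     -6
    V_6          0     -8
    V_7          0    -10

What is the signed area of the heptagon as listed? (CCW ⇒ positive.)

Apply Gauss's area formula: 2A = Σ (x_i·y_{i+1} − x_{i+1}·y_i), indices taken mod 7.
V_1→V_2: (-9)(0) − (-1)(5) = 5
V_2→V_3: (-1)(8) − (-1)(0) = -8
V_3→V_4: (-1)(-1) − (4)(8) = -31
V_4→V_5: (4)(-6) − (3)(-1) = -21
V_5→V_6: (3)(-8) − (0)(-6) = -24
V_6→V_7: (0)(-10) − (0)(-8) = 0
V_7→V_1: (0)(5) − (-9)(-10) = -90
Σ = -169
Signed area = Σ/2 = -84.5 (negative ⇒ clockwise traversal).

-84.5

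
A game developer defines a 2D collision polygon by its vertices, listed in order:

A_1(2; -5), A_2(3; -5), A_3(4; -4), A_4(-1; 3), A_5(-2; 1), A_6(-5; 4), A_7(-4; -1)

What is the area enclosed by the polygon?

33

A_1→A_2: (2)(-5) − (3)(-5) = 5
A_2→A_3: (3)(-4) − (4)(-5) = 8
A_3→A_4: (4)(3) − (-1)(-4) = 8
A_4→A_5: (-1)(1) − (-2)(3) = 5
A_5→A_6: (-2)(4) − (-5)(1) = -3
A_6→A_7: (-5)(-1) − (-4)(4) = 21
A_7→A_1: (-4)(-5) − (2)(-1) = 22
Σ = 66
Area = |Σ|/2 = 33.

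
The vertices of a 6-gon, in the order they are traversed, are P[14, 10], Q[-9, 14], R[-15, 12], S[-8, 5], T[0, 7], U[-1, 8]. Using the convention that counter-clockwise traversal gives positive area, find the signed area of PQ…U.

Σ = (286) + (102) + (21) + (-56) + (7) + (-122) = 238
Signed area = Σ/2 = 119 (positive ⇒ counter-clockwise traversal).

119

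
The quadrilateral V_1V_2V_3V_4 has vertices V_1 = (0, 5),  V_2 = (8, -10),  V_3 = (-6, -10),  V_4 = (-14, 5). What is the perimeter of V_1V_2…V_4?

|V_1V_2| = √((8)² + (-15)²) = √289 = 17
|V_2V_3| = √((-14)² + (0)²) = √196 = 14
|V_3V_4| = √((-8)² + (15)²) = √289 = 17
|V_4V_1| = √((14)² + (0)²) = √196 = 14
Perimeter = 17 + 14 + 17 + 14 = 62.

62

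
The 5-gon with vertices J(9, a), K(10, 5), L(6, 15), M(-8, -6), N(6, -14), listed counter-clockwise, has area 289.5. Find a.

-14

Write out the shoelace sum; only the two edges meeting at J involve a:
2·Area = [(6·a − 9·(-14)) + (9·5 − 10·a)] + 352
       = -4·a + 523 = 579
⇒ a = -14.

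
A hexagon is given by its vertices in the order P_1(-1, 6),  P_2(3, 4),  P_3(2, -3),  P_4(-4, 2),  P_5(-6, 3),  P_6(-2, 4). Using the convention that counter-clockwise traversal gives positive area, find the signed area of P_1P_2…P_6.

P_1→P_2: (-1)(4) − (3)(6) = -22
P_2→P_3: (3)(-3) − (2)(4) = -17
P_3→P_4: (2)(2) − (-4)(-3) = -8
P_4→P_5: (-4)(3) − (-6)(2) = 0
P_5→P_6: (-6)(4) − (-2)(3) = -18
P_6→P_1: (-2)(6) − (-1)(4) = -8
Σ = -73
Signed area = Σ/2 = -36.5 (negative ⇒ clockwise traversal).

-36.5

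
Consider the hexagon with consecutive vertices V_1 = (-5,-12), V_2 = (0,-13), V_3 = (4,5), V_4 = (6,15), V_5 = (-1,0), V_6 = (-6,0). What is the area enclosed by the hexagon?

117

Apply the shoelace (surveyor's) formula: 2A = Σ (x_i·y_{i+1} − x_{i+1}·y_i), indices taken mod 6.
Cross-terms: 65, 52, 30, 15, 0, 72  ⇒  Σ = 234
Area = |Σ|/2 = 117.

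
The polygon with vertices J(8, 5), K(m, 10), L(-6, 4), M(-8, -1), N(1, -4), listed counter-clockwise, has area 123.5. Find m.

1

The doubled signed area Σ (x_i y_{i+1} − x_{i+1} y_i) is linear in m.
With m=0 it equals 248; the coefficient of m is -1 (from the two edges through K).
So -1·m + 248 = 2·123.5 = 247 ⇒ m = 1.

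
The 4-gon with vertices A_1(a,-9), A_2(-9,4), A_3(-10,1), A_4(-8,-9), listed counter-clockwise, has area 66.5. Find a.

1

The doubled signed area Σ (x_i y_{i+1} − x_{i+1} y_i) is linear in a.
With a=0 it equals 120; the coefficient of a is 13 (from the two edges through A_1).
So 13·a + 120 = 2·66.5 = 133 ⇒ a = 1.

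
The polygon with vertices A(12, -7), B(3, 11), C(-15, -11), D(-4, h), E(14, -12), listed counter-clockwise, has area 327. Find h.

Write out the shoelace sum; only the two edges meeting at D involve h:
2·Area = [((-15)·h − (-4)·(-11)) + ((-4)·(-12) − 14·h)] + 331
       = -29·h + 335 = 654
⇒ h = -11.

-11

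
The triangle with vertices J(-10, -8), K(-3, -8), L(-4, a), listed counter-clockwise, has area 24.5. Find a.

The doubled signed area Σ (x_i y_{i+1} − x_{i+1} y_i) is linear in a.
With a=0 it equals 56; the coefficient of a is 7 (from the two edges through L).
So 7·a + 56 = 2·24.5 = 49 ⇒ a = -1.

-1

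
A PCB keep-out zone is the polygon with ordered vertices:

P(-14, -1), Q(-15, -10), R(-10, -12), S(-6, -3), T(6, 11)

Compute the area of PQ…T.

131.5

Apply the shoelace formula: 2A = Σ (x_i·y_{i+1} − x_{i+1}·y_i), indices taken mod 5.
Σ = (125) + (80) + (-42) + (-48) + (148) = 263
Area = |Σ|/2 = 131.5.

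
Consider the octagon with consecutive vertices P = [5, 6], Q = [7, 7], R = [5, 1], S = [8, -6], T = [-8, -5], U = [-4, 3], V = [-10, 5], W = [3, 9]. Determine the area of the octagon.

163.5

Apply Gauss's area formula: 2A = Σ (x_i·y_{i+1} − x_{i+1}·y_i), indices taken mod 8.
Σ = (-7) + (-28) + (-38) + (-88) + (-44) + (10) + (-105) + (-27) = -327
Area = |Σ|/2 = 163.5.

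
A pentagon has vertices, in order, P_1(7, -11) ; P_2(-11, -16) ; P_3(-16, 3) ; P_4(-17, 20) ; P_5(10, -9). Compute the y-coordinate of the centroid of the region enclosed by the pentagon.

-476/295

Apply the surveyor's formula. First the cross-terms c_i = x_i·y_{i+1} − x_{i+1}·y_i:
  -233, -289, -269, -47, -47  ⇒  2A = -885, A = -442.5.
Then Σ (y_i + y_{i+1})·c_i = 4284, so ȳ = 4284 / (6·(-442.5)) = -476/295.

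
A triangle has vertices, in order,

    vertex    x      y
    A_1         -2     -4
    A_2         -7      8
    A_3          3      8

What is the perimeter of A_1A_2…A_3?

36

|A_1A_2| = √((-5)² + (12)²) = √169 = 13
|A_2A_3| = √((10)² + (0)²) = √100 = 10
|A_3A_1| = √((-5)² + (-12)²) = √169 = 13
Perimeter = 13 + 10 + 13 = 36.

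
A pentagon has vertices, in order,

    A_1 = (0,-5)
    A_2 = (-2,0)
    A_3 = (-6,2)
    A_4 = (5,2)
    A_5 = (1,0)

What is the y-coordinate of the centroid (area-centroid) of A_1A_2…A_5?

Apply the surveyor's formula. First the cross-terms c_i = x_i·y_{i+1} − x_{i+1}·y_i:
  -10, -4, -22, -2, -5  ⇒  2A = -43, A = -21.5.
Then Σ (y_i + y_{i+1})·c_i = -25, so ȳ = -25 / (6·(-21.5)) = 25/129.

25/129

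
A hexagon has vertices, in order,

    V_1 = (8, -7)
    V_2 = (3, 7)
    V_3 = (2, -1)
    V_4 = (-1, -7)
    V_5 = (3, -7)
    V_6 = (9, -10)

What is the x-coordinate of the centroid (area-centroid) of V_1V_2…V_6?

496/123

Apply Gauss's area formula. First the cross-terms c_i = x_i·y_{i+1} − x_{i+1}·y_i:
  77, -17, -15, 28, 33, 17  ⇒  2A = 123, A = 61.5.
Then Σ (x_i + x_{i+1})·c_i = 1488, so x̄ = 1488 / (6·61.5) = 496/123.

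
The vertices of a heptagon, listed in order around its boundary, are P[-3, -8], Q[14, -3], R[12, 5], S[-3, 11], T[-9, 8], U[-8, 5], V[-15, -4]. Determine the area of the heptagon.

Cross-terms: 121, 106, 147, 75, 19, 107, 108  ⇒  Σ = 683
Area = |Σ|/2 = 341.5.

341.5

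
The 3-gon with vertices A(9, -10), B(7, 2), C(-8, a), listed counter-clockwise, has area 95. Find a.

The doubled signed area Σ (x_i y_{i+1} − x_{i+1} y_i) is linear in a.
With a=0 it equals 184; the coefficient of a is -2 (from the two edges through C).
So -2·a + 184 = 2·95 = 190 ⇒ a = -3.

-3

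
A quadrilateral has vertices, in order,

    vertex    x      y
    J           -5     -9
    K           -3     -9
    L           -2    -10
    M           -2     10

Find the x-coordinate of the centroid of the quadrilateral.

Apply the shoelace formula. First the cross-terms c_i = x_i·y_{i+1} − x_{i+1}·y_i:
  18, 12, -40, 68  ⇒  2A = 58, A = 29.
Then Σ (x_i + x_{i+1})·c_i = -520, so x̄ = -520 / (6·29) = -260/87.

-260/87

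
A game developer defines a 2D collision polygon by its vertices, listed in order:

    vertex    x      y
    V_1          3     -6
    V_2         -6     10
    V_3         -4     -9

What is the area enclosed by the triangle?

Apply the surveyor's formula: 2A = Σ (x_i·y_{i+1} − x_{i+1}·y_i), indices taken mod 3.
V_1→V_2: (3)(10) − (-6)(-6) = -6
V_2→V_3: (-6)(-9) − (-4)(10) = 94
V_3→V_1: (-4)(-6) − (3)(-9) = 51
Σ = 139
Area = |Σ|/2 = 69.5.

69.5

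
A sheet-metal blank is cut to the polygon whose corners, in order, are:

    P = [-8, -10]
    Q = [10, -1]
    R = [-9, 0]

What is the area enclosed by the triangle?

94.5

P→Q: (-8)(-1) − (10)(-10) = 108
Q→R: (10)(0) − (-9)(-1) = -9
R→P: (-9)(-10) − (-8)(0) = 90
Σ = 189
Area = |Σ|/2 = 94.5.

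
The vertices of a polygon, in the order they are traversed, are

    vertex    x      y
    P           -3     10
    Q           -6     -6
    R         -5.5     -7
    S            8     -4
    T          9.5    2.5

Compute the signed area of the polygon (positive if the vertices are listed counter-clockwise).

162.75

Σ = (78) + (9) + (78) + (58) + (102.5) = 325.5
Signed area = Σ/2 = 162.75 (positive ⇒ counter-clockwise traversal).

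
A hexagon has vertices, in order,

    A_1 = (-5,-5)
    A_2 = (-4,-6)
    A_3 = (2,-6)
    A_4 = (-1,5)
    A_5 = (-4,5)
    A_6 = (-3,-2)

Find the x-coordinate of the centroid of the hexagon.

-14/9

Apply the shoelace (surveyor's) formula. First the cross-terms c_i = x_i·y_{i+1} − x_{i+1}·y_i:
  10, 36, 4, 15, 23, 5  ⇒  2A = 93, A = 46.5.
Then Σ (x_i + x_{i+1})·c_i = -434, so x̄ = -434 / (6·46.5) = -14/9.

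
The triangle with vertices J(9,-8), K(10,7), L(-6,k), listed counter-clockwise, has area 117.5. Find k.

2

Write out the shoelace sum; only the two edges meeting at L involve k:
2·Area = [(10·k − (-6)·7) + ((-6)·(-8) − 9·k)] + 143
       = 1·k + 233 = 235
⇒ k = 2.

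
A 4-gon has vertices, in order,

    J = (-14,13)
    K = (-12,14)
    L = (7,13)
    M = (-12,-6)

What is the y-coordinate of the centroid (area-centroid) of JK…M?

7

Apply the surveyor's formula. First the cross-terms c_i = x_i·y_{i+1} − x_{i+1}·y_i:
  -40, -254, 114, -240  ⇒  2A = -420, A = -210.
Then Σ (y_i + y_{i+1})·c_i = -8820, so ȳ = -8820 / (6·(-210)) = 7.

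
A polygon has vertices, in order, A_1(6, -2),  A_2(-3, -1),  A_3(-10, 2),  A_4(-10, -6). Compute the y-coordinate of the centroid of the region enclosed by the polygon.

Apply the shoelace (surveyor's) formula. First the cross-terms c_i = x_i·y_{i+1} − x_{i+1}·y_i:
  -12, -16, 80, 56  ⇒  2A = 108, A = 54.
Then Σ (y_i + y_{i+1})·c_i = -748, so ȳ = -748 / (6·54) = -187/81.

-187/81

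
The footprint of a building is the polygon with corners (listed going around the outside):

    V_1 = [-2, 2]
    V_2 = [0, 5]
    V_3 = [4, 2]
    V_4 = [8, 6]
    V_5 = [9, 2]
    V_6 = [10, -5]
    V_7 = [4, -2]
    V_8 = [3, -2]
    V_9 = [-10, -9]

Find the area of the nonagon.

106

Apply the shoelace formula: 2A = Σ (x_i·y_{i+1} − x_{i+1}·y_i), indices taken mod 9.
V_1→V_2: (-2)(5) − (0)(2) = -10
V_2→V_3: (0)(2) − (4)(5) = -20
V_3→V_4: (4)(6) − (8)(2) = 8
V_4→V_5: (8)(2) − (9)(6) = -38
V_5→V_6: (9)(-5) − (10)(2) = -65
V_6→V_7: (10)(-2) − (4)(-5) = 0
V_7→V_8: (4)(-2) − (3)(-2) = -2
V_8→V_9: (3)(-9) − (-10)(-2) = -47
V_9→V_1: (-10)(2) − (-2)(-9) = -38
Σ = -212
Area = |Σ|/2 = 106.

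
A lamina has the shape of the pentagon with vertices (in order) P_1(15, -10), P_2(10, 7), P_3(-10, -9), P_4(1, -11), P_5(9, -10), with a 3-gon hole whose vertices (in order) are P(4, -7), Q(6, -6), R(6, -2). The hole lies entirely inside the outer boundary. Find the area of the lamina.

222.5

Outer boundary:
Σ = (205) + (-20) + (119) + (89) + (60) = 453
Area = |Σ|/2 = 226.5.
Hole:
Apply Gauss's area formula: 2A = Σ (x_i·y_{i+1} − x_{i+1}·y_i), indices taken mod 3.
Σ = (18) + (24) + (-34) = 8
Area = |Σ|/2 = 4.
Net area = 226.5 − 4 = 222.5.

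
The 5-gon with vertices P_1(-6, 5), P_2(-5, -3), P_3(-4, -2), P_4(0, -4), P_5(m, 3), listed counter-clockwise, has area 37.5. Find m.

0

Write out the shoelace sum; only the two edges meeting at P_5 involve m:
2·Area = [(0·3 − m·(-4)) + (m·5 − (-6)·3)] + 57
       = 9·m + 75 = 75
⇒ m = 0.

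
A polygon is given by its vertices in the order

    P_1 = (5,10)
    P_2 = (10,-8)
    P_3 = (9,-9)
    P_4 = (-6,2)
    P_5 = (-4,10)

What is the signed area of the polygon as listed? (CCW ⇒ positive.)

Apply the shoelace (surveyor's) formula: 2A = Σ (x_i·y_{i+1} − x_{i+1}·y_i), indices taken mod 5.
Σ = (-140) + (-18) + (-36) + (-52) + (-90) = -336
Signed area = Σ/2 = -168 (negative ⇒ clockwise traversal).

-168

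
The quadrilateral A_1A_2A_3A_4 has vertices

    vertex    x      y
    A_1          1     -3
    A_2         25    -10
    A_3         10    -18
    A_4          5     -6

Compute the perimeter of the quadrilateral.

60

|A_1A_2| = √((24)² + (-7)²) = √625 = 25
|A_2A_3| = √((-15)² + (-8)²) = √289 = 17
|A_3A_4| = √((-5)² + (12)²) = √169 = 13
|A_4A_1| = √((-4)² + (3)²) = √25 = 5
Perimeter = 25 + 17 + 13 + 5 = 60.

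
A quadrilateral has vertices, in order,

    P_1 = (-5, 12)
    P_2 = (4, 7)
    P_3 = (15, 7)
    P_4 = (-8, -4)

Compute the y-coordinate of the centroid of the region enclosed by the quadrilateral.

719/168

Apply the surveyor's formula. First the cross-terms c_i = x_i·y_{i+1} − x_{i+1}·y_i:
  -83, -77, -4, -116  ⇒  2A = -280, A = -140.
Then Σ (y_i + y_{i+1})·c_i = -3595, so ȳ = -3595 / (6·(-140)) = 719/168.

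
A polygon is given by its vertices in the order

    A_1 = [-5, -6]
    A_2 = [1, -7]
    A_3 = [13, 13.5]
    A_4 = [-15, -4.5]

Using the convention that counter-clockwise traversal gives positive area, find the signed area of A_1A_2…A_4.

178.5

Σ = (41) + (104.5) + (144) + (67.5) = 357
Signed area = Σ/2 = 178.5 (positive ⇒ counter-clockwise traversal).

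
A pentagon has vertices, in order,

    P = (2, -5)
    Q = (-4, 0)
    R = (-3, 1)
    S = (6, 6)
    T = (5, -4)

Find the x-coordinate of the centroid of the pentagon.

Apply the shoelace (surveyor's) formula. First the cross-terms c_i = x_i·y_{i+1} − x_{i+1}·y_i:
  -20, -4, -24, -54, -17  ⇒  2A = -119, A = -59.5.
Then Σ (x_i + x_{i+1})·c_i = -717, so x̄ = -717 / (6·(-59.5)) = 239/119.

239/119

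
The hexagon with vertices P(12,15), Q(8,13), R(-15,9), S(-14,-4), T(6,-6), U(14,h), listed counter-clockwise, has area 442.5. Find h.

The doubled signed area Σ (x_i y_{i+1} − x_{i+1} y_i) is linear in h.
With h=0 it equals 891; the coefficient of h is -6 (from the two edges through U).
So -6·h + 891 = 2·442.5 = 885 ⇒ h = 1.

1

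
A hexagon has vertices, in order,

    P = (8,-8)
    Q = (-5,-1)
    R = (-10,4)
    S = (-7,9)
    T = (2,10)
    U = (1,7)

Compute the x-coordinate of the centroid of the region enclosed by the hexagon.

-103/72

Apply the shoelace formula. First the cross-terms c_i = x_i·y_{i+1} − x_{i+1}·y_i:
  -48, -30, -62, -88, 4, -64  ⇒  2A = -288, A = -144.
Then Σ (x_i + x_{i+1})·c_i = 1236, so x̄ = 1236 / (6·(-144)) = -103/72.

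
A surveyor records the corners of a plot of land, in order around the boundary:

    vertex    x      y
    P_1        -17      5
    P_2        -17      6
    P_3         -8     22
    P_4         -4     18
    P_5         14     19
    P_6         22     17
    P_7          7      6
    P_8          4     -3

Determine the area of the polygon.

485

P_1→P_2: (-17)(6) − (-17)(5) = -17
P_2→P_3: (-17)(22) − (-8)(6) = -326
P_3→P_4: (-8)(18) − (-4)(22) = -56
P_4→P_5: (-4)(19) − (14)(18) = -328
P_5→P_6: (14)(17) − (22)(19) = -180
P_6→P_7: (22)(6) − (7)(17) = 13
P_7→P_8: (7)(-3) − (4)(6) = -45
P_8→P_1: (4)(5) − (-17)(-3) = -31
Σ = -970
Area = |Σ|/2 = 485.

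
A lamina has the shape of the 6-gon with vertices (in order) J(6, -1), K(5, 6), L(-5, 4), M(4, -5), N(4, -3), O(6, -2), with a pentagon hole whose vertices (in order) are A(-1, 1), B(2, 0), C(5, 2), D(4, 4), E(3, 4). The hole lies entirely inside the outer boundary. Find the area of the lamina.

Outer boundary:
Apply the shoelace formula: 2A = Σ (x_i·y_{i+1} − x_{i+1}·y_i), indices taken mod 6.
Cross-terms: 41, 50, 9, 8, 10, 6  ⇒  Σ = 124
Area = |Σ|/2 = 62.
Hole:
Apply the shoelace formula: 2A = Σ (x_i·y_{i+1} − x_{i+1}·y_i), indices taken mod 5.
A→B: (-1)(0) − (2)(1) = -2
B→C: (2)(2) − (5)(0) = 4
C→D: (5)(4) − (4)(2) = 12
D→E: (4)(4) − (3)(4) = 4
E→A: (3)(1) − (-1)(4) = 7
Σ = 25
Area = |Σ|/2 = 12.5.
Net area = 62 − 12.5 = 49.5.

49.5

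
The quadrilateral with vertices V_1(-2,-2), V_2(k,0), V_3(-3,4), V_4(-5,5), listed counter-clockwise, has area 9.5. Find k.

Write out the shoelace sum; only the two edges meeting at V_2 involve k:
2·Area = [((-2)·0 − k·(-2)) + (k·4 − (-3)·0)] + 25
       = 6·k + 25 = 19
⇒ k = -1.

-1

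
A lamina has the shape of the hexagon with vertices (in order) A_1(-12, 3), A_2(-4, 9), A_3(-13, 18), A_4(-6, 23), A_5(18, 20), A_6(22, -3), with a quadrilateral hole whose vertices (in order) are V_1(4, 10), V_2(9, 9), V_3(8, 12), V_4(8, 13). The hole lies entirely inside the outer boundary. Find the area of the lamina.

611

Outer boundary:
Apply Gauss's area formula: 2A = Σ (x_i·y_{i+1} − x_{i+1}·y_i), indices taken mod 6.
Cross-terms: -96, 45, -191, -534, -494, 30  ⇒  Σ = -1240
Area = |Σ|/2 = 620.
Hole:
Σ = (-54) + (36) + (8) + (28) = 18
Area = |Σ|/2 = 9.
Net area = 620 − 9 = 611.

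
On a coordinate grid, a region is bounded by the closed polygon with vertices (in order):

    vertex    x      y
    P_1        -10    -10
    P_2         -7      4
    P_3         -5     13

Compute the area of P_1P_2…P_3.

0.5

Apply the surveyor's formula: 2A = Σ (x_i·y_{i+1} − x_{i+1}·y_i), indices taken mod 3.
Σ = (-110) + (-71) + (180) = -1
Area = |Σ|/2 = 0.5.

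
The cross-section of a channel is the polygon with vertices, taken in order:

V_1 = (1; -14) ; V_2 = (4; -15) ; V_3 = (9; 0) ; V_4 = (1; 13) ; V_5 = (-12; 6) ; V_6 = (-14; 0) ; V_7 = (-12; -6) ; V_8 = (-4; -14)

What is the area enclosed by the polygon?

Apply the shoelace formula: 2A = Σ (x_i·y_{i+1} − x_{i+1}·y_i), indices taken mod 8.
Σ = (41) + (135) + (117) + (162) + (84) + (84) + (144) + (70) = 837
Area = |Σ|/2 = 418.5.

418.5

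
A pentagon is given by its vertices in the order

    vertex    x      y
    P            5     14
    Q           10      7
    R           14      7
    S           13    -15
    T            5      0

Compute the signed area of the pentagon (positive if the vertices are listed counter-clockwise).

Apply the shoelace formula: 2A = Σ (x_i·y_{i+1} − x_{i+1}·y_i), indices taken mod 5.
Cross-terms: -105, -28, -301, 75, 70  ⇒  Σ = -289
Signed area = Σ/2 = -144.5 (negative ⇒ clockwise traversal).

-144.5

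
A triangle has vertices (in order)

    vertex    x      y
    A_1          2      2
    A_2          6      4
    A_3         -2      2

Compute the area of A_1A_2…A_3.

Apply the surveyor's formula: 2A = Σ (x_i·y_{i+1} − x_{i+1}·y_i), indices taken mod 3.
Σ = (-4) + (20) + (-8) = 8
Area = |Σ|/2 = 4.

4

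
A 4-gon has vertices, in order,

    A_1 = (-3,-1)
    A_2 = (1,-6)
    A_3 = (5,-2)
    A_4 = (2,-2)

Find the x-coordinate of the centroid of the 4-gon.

32/33

Apply the surveyor's formula. First the cross-terms c_i = x_i·y_{i+1} − x_{i+1}·y_i:
  19, 28, -6, -8  ⇒  2A = 33, A = 16.5.
Then Σ (x_i + x_{i+1})·c_i = 96, so x̄ = 96 / (6·16.5) = 32/33.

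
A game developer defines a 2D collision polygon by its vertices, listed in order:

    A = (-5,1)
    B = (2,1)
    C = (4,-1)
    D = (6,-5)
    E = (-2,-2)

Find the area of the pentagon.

Σ = (-7) + (-6) + (-14) + (-22) + (-12) = -61
Area = |Σ|/2 = 30.5.

30.5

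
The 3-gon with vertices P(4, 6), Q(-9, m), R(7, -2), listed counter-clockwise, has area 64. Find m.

-2

Write out the shoelace sum; only the two edges meeting at Q involve m:
2·Area = [(4·m − (-9)·6) + ((-9)·(-2) − 7·m)] + 50
       = -3·m + 122 = 128
⇒ m = -2.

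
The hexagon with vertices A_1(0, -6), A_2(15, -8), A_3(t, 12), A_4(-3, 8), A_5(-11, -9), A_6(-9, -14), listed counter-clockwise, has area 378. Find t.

13

Write out the shoelace sum; only the two edges meeting at A_3 involve t:
2·Area = [(15·12 − t·(-8)) + (t·8 − (-3)·12)] + 332
       = 16·t + 548 = 756
⇒ t = 13.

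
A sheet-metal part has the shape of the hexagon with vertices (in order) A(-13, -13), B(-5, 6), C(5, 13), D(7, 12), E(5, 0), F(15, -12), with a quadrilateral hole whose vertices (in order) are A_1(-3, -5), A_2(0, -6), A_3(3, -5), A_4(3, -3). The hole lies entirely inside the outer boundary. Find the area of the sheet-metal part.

Outer boundary:
Apply the shoelace (surveyor's) formula: 2A = Σ (x_i·y_{i+1} − x_{i+1}·y_i), indices taken mod 6.
Σ = (-143) + (-95) + (-31) + (-60) + (-60) + (-351) = -740
Area = |Σ|/2 = 370.
Hole:
Apply Gauss's area formula: 2A = Σ (x_i·y_{i+1} − x_{i+1}·y_i), indices taken mod 4.
Cross-terms: 18, 18, 6, -24  ⇒  Σ = 18
Area = |Σ|/2 = 9.
Net area = 370 − 9 = 361.

361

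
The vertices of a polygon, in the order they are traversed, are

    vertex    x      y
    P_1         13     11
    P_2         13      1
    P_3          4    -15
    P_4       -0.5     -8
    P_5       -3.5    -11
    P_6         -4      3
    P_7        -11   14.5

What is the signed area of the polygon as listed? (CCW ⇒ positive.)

Σ = (-130) + (-199) + (-39.5) + (-22.5) + (-54.5) + (-25) + (-309.5) = -780
Signed area = Σ/2 = -390 (negative ⇒ clockwise traversal).

-390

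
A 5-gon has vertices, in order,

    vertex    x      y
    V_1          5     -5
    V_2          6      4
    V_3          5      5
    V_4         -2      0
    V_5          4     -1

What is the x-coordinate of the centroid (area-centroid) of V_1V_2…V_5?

Apply the shoelace formula. First the cross-terms c_i = x_i·y_{i+1} − x_{i+1}·y_i:
  50, 10, 10, 2, -15  ⇒  2A = 57, A = 28.5.
Then Σ (x_i + x_{i+1})·c_i = 559, so x̄ = 559 / (6·28.5) = 559/171.

559/171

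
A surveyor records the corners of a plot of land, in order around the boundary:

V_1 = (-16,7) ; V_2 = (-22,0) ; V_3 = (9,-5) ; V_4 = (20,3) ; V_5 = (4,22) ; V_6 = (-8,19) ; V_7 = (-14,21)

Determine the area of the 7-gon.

703.5

Cross-terms: 154, 110, 127, 428, 252, 98, 238  ⇒  Σ = 1407
Area = |Σ|/2 = 703.5.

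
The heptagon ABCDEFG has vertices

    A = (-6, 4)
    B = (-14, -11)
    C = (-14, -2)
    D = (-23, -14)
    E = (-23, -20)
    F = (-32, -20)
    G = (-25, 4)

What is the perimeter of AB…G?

|AB| = √((-8)² + (-15)²) = √289 = 17
|BC| = √((0)² + (9)²) = √81 = 9
|CD| = √((-9)² + (-12)²) = √225 = 15
|DE| = √((0)² + (-6)²) = √36 = 6
|EF| = √((-9)² + (0)²) = √81 = 9
|FG| = √((7)² + (24)²) = √625 = 25
|GA| = √((19)² + (0)²) = √361 = 19
Perimeter = 17 + 9 + 15 + 6 + 9 + 25 + 19 = 100.

100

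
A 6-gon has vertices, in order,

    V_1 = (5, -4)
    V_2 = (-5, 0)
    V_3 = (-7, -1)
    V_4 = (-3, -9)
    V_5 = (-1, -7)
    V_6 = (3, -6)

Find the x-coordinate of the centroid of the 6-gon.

Apply Gauss's area formula. First the cross-terms c_i = x_i·y_{i+1} − x_{i+1}·y_i:
  -20, 5, 60, 12, 27, 18  ⇒  2A = 102, A = 51.
Then Σ (x_i + x_{i+1})·c_i = -510, so x̄ = -510 / (6·51) = -5/3.

-5/3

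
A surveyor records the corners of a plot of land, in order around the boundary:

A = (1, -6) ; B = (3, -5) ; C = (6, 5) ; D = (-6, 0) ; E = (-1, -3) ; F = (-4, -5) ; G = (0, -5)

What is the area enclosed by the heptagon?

Apply the shoelace formula: 2A = Σ (x_i·y_{i+1} − x_{i+1}·y_i), indices taken mod 7.
A→B: (1)(-5) − (3)(-6) = 13
B→C: (3)(5) − (6)(-5) = 45
C→D: (6)(0) − (-6)(5) = 30
D→E: (-6)(-3) − (-1)(0) = 18
E→F: (-1)(-5) − (-4)(-3) = -7
F→G: (-4)(-5) − (0)(-5) = 20
G→A: (0)(-6) − (1)(-5) = 5
Σ = 124
Area = |Σ|/2 = 62.

62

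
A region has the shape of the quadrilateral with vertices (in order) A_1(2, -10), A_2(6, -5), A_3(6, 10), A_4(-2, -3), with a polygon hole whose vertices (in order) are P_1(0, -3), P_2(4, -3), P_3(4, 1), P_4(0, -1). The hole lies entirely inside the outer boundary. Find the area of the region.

72

Outer boundary:
Apply Gauss's area formula: 2A = Σ (x_i·y_{i+1} − x_{i+1}·y_i), indices taken mod 4.
Σ = (50) + (90) + (2) + (26) = 168
Area = |Σ|/2 = 84.
Hole:
Apply the shoelace (surveyor's) formula: 2A = Σ (x_i·y_{i+1} − x_{i+1}·y_i), indices taken mod 4.
Σ = (12) + (16) + (-4) + (0) = 24
Area = |Σ|/2 = 12.
Net area = 84 − 12 = 72.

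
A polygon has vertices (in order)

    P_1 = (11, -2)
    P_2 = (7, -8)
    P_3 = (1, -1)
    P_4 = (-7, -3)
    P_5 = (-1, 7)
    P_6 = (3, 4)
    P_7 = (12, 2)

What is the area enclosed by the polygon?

Apply the surveyor's formula: 2A = Σ (x_i·y_{i+1} − x_{i+1}·y_i), indices taken mod 7.
Σ = (-74) + (1) + (-10) + (-52) + (-25) + (-42) + (-46) = -248
Area = |Σ|/2 = 124.

124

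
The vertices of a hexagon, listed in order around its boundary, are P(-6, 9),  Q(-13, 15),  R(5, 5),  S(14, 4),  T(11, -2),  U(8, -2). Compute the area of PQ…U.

90.5

Σ = (27) + (-140) + (-50) + (-72) + (-6) + (60) = -181
Area = |Σ|/2 = 90.5.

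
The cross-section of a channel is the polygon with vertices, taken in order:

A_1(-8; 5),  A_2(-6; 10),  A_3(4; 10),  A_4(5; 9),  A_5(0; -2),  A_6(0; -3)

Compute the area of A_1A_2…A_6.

99

Apply the shoelace (surveyor's) formula: 2A = Σ (x_i·y_{i+1} − x_{i+1}·y_i), indices taken mod 6.
Cross-terms: -50, -100, -14, -10, 0, -24  ⇒  Σ = -198
Area = |Σ|/2 = 99.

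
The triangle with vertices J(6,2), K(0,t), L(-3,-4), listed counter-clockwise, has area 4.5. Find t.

The doubled signed area Σ (x_i y_{i+1} − x_{i+1} y_i) is linear in t.
With t=0 it equals 18; the coefficient of t is 9 (from the two edges through K).
So 9·t + 18 = 2·4.5 = 9 ⇒ t = -1.

-1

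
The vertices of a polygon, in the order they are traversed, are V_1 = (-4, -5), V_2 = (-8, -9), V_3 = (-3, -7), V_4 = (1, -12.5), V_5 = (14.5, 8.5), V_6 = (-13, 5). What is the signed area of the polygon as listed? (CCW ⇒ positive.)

263.625

Σ = (-4) + (29) + (44.5) + (189.75) + (183) + (85) = 527.25
Signed area = Σ/2 = 263.625 (positive ⇒ counter-clockwise traversal).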